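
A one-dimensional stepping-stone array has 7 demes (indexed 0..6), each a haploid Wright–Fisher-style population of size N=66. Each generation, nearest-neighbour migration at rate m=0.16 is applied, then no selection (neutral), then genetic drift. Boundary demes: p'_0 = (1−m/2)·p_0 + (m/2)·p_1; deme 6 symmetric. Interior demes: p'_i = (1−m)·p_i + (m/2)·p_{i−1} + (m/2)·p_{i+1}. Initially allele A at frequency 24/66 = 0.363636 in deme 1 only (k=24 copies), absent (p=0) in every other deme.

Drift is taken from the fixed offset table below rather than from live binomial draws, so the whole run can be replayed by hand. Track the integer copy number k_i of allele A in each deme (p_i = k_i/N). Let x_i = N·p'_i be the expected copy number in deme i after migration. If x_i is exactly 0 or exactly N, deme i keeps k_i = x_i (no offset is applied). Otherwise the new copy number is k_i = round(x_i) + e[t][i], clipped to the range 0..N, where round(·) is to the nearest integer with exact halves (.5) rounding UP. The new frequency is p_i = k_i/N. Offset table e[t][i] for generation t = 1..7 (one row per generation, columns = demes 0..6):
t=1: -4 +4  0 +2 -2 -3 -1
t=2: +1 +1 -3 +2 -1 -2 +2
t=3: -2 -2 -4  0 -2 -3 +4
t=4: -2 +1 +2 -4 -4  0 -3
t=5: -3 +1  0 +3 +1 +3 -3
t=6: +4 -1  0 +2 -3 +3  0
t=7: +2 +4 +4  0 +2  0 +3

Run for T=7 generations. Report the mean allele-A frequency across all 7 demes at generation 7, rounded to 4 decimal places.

0.0801

t=0: k=[0 24 0 0 0 0 0]
t=1: x=[1.9200 20.1600 1.9200 0.0000 0.0000 0.0000 0.0000] k=[0 24 2 0 0 0 0]
t=2: x=[1.9200 20.3200 3.6000 0.1600 0.0000 0.0000 0.0000] k=[3 21 1 2 0 0 0]
t=3: x=[4.4400 17.9600 2.6800 1.7600 0.1600 0.0000 0.0000] k=[2 16 0 2 0 0 0]
t=4: x=[3.1200 13.6000 1.4400 1.6800 0.1600 0.0000 0.0000] k=[1 15 3 0 0 0 0]
t=5: x=[2.1200 12.9200 3.7200 0.2400 0.0000 0.0000 0.0000] k=[0 14 4 3 0 0 0]
t=6: x=[1.1200 12.0800 4.7200 2.8400 0.2400 0.0000 0.0000] k=[5 11 5 5 0 0 0]
t=7: x=[5.4800 10.0400 5.4800 4.6000 0.4000 0.0000 0.0000] k=[7 14 9 5 2 0 0]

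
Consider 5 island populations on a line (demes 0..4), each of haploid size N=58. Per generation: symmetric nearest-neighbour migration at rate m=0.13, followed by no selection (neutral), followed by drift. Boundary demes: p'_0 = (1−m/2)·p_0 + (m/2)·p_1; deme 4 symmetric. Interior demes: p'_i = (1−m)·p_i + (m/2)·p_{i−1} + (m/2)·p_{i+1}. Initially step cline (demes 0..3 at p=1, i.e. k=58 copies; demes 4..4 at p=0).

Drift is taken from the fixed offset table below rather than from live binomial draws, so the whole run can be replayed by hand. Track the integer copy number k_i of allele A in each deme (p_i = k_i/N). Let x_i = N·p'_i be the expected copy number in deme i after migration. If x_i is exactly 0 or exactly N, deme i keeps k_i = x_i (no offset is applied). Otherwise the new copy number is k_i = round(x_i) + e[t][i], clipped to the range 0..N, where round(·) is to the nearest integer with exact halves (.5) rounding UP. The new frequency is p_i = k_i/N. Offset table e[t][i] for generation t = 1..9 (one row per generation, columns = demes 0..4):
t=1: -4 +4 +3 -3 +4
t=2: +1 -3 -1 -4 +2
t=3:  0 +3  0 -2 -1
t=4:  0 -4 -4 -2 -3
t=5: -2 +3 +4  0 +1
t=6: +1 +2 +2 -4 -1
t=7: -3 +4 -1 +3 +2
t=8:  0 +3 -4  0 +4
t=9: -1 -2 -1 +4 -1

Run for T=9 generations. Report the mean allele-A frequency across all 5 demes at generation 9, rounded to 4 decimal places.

0.7586

t=0: k=[58 58 58 58 0]
t=1: x=[58.0000 58.0000 58.0000 54.2300 3.7700] k=[58 58 58 51 8]
t=2: x=[58.0000 58.0000 57.5450 48.6600 10.7950] k=[58 58 57 45 13]
t=3: x=[58.0000 57.9350 56.2850 43.7000 15.0800] k=[58 58 56 42 14]
t=4: x=[58.0000 57.8700 55.2200 41.0900 15.8200] k=[58 54 51 39 13]
t=5: x=[57.7400 54.0650 50.4150 38.0900 14.6900] k=[56 57 54 38 16]
t=6: x=[56.0650 56.7400 53.1550 37.6100 17.4300] k=[57 58 55 34 16]
t=7: x=[57.0650 57.7400 53.8300 34.1950 17.1700] k=[54 58 53 37 19]
t=8: x=[54.2600 57.4150 52.2850 36.8700 20.1700] k=[54 58 48 37 24]
t=9: x=[54.2600 57.0900 47.9350 36.8700 24.8450] k=[53 55 47 41 24]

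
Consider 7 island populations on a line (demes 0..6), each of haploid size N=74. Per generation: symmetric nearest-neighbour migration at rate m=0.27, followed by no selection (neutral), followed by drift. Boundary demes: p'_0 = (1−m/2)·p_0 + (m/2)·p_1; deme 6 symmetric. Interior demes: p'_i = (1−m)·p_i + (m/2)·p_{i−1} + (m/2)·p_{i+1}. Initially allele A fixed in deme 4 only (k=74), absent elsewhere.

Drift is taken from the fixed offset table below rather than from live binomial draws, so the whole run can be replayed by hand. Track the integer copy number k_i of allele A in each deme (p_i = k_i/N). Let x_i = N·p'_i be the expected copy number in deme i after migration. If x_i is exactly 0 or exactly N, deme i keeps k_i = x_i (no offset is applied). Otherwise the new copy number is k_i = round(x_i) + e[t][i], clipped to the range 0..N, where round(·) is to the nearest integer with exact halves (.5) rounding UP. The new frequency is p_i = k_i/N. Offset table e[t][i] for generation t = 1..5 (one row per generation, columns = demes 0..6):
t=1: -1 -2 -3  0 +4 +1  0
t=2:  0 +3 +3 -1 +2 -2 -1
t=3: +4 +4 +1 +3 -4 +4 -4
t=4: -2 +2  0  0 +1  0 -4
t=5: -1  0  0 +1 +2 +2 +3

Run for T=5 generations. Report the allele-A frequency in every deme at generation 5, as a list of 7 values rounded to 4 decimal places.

[0.0000, 0.0676, 0.1216, 0.2838, 0.4054, 0.2838, 0.0811]

t=0: k=[0 0 0 0 74 0 0]
t=1: x=[0.0000 0.0000 0.0000 9.9900 54.0200 9.9900 0.0000] k=[0 0 0 10 58 11 0]
t=2: x=[0.0000 0.0000 1.3500 15.1300 45.1750 15.8600 1.4850] k=[0 0 4 14 47 14 0]
t=3: x=[0.0000 0.5400 4.8100 17.1050 38.0900 16.5650 1.8900] k=[0 5 6 20 34 21 0]
t=4: x=[0.6750 4.4600 7.7550 20.0000 30.3550 19.9200 2.8350] k=[0 6 8 20 31 20 0]
t=5: x=[0.8100 5.4600 9.3500 19.8650 28.0300 18.7850 2.7000] k=[0 5 9 21 30 21 6]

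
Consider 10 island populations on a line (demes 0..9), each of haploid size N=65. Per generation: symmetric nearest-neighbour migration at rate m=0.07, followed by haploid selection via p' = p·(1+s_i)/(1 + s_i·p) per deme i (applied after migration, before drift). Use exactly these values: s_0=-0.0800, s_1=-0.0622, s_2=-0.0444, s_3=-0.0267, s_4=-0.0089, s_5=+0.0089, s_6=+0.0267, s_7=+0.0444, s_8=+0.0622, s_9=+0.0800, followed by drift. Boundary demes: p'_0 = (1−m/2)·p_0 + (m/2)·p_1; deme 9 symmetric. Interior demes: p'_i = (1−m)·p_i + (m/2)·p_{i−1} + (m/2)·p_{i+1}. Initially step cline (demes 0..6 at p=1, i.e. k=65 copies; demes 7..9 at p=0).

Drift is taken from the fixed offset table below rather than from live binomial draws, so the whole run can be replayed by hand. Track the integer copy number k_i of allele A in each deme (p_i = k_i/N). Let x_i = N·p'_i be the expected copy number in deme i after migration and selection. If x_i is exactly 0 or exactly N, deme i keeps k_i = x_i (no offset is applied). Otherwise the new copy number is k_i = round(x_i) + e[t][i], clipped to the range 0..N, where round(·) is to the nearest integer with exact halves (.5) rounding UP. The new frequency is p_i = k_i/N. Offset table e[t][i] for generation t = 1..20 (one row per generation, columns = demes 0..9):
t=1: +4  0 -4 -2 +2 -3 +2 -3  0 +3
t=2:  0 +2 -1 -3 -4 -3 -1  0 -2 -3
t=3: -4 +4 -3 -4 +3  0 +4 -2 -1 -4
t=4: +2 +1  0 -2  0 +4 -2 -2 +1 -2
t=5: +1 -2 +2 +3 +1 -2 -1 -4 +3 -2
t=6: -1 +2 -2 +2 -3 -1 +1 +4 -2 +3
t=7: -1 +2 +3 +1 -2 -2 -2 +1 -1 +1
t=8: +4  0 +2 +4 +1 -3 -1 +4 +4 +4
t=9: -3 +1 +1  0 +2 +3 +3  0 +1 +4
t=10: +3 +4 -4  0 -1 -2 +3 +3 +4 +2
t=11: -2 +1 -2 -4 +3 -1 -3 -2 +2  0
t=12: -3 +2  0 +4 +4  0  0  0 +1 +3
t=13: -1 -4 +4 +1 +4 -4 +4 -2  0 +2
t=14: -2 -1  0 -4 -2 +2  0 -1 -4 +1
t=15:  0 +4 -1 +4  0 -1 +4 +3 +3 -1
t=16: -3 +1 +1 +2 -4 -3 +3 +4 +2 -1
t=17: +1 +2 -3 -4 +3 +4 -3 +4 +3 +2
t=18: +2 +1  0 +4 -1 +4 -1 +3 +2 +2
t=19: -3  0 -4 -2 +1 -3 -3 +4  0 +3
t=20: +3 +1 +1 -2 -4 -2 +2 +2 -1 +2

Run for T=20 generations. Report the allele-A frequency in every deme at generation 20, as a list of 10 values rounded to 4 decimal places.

[1.0000, 1.0000, 1.0000, 0.9385, 0.8923, 0.8615, 0.8000, 0.7231, 0.4769, 0.5846]

t=0: k=[65 65 65 65 65 65 65 0 0 0]
t=1: x=[65.0000 65.0000 65.0000 65.0000 65.0000 65.0000 62.7821 2.3723 0.0000 0.0000] k=[65 65 65 65 65 65 65 0 0 0]
t=2: x=[65.0000 65.0000 65.0000 65.0000 65.0000 65.0000 62.7821 2.3723 0.0000 0.0000] k=[65 65 65 65 65 65 62 2 0 0]
t=3: x=[65.0000 65.0000 65.0000 65.0000 65.0000 64.8959 60.1252 4.1974 0.0743 0.0000] k=[65 65 65 65 65 65 64 2 0 0]
t=4: x=[65.0000 65.0000 65.0000 65.0000 65.0000 64.9653 61.9427 4.2701 0.0743 0.0000] k=[65 65 65 65 65 65 60 2 1 0]
t=5: x=[65.0000 65.0000 65.0000 65.0000 65.0000 64.8265 58.3049 4.1610 1.0612 0.0378] k=[65 65 65 65 65 63 57 0 4 0]
t=6: x=[65.0000 65.0000 65.0000 65.0000 64.9294 62.8783 55.4320 2.2265 3.9374 0.1512] k=[65 65 65 65 62 62 56 6 2 3]
t=7: x=[65.0000 65.0000 65.0000 64.8921 62.0802 61.8169 54.6906 7.9068 2.3055 3.1906] k=[65 65 65 65 60 60 53 9 1 4]
t=8: x=[65.0000 65.0000 65.0000 64.8202 60.1349 59.7976 51.9815 10.6410 1.4692 4.1865] k=[65 65 65 65 61 57 51 15 5 8]
t=9: x=[65.0000 65.0000 65.0000 64.8562 60.9663 56.9924 50.2526 16.4378 5.7642 8.4445] k=[65 65 65 65 63 60 53 16 7 12]
t=10: x=[65.0000 65.0000 65.0000 64.9281 62.9473 59.9018 52.2227 17.5306 7.8993 12.5878] k=[65 65 65 65 62 58 55 21 12 15]
t=11: x=[65.0000 65.0000 65.0000 64.8921 61.9390 58.0899 54.1552 22.5099 13.0376 15.7970] k=[65 65 65 61 65 57 51 21 15 16]
t=12: x=[65.0000 65.0000 64.8535 61.1839 64.5763 57.1315 50.4596 22.4744 15.9604 16.9099] k=[65 65 65 65 65 57 50 22 17 20]
t=13: x=[65.0000 65.0000 65.0000 65.0000 64.7175 57.0967 49.5771 23.4522 18.0562 20.9731] k=[65 65 65 65 65 53 54 21 18 23]
t=14: x=[65.0000 65.0000 65.0000 65.0000 64.5763 53.5389 53.0688 22.6873 19.0832 23.9774] k=[65 65 65 65 63 56 53 22 15 25]
t=15: x=[65.0000 65.0000 65.0000 64.9281 62.8061 56.2076 52.2916 23.4877 16.3214 25.8381] k=[65 65 65 65 63 55 56 26 19 25]
t=16: x=[65.0000 65.0000 65.0000 64.9281 62.7708 55.3878 55.1375 27.4918 20.2874 25.9805] k=[65 65 65 65 59 52 58 31 22 25]
t=17: x=[65.0000 65.0000 65.0000 64.7843 58.9159 52.5445 57.0311 32.3357 23.3143 26.0873] k=[65 65 65 61 62 57 54 36 26 28]
t=18: x=[65.0000 65.0000 64.8535 61.0764 61.7626 57.1315 53.7227 36.9745 27.3713 29.1619] k=[65 65 65 65 61 61 53 40 29 31]
t=19: x=[65.0000 65.0000 65.0000 64.8562 61.1074 60.7553 53.0836 40.7342 30.4294 32.1794] k=[65 65 65 63 62 58 50 45 30 35]
t=20: x=[65.0000 65.0000 64.9268 62.9828 61.8685 57.9161 50.4054 45.2523 31.6789 36.0652] k=[65 65 65 61 58 56 52 47 31 38]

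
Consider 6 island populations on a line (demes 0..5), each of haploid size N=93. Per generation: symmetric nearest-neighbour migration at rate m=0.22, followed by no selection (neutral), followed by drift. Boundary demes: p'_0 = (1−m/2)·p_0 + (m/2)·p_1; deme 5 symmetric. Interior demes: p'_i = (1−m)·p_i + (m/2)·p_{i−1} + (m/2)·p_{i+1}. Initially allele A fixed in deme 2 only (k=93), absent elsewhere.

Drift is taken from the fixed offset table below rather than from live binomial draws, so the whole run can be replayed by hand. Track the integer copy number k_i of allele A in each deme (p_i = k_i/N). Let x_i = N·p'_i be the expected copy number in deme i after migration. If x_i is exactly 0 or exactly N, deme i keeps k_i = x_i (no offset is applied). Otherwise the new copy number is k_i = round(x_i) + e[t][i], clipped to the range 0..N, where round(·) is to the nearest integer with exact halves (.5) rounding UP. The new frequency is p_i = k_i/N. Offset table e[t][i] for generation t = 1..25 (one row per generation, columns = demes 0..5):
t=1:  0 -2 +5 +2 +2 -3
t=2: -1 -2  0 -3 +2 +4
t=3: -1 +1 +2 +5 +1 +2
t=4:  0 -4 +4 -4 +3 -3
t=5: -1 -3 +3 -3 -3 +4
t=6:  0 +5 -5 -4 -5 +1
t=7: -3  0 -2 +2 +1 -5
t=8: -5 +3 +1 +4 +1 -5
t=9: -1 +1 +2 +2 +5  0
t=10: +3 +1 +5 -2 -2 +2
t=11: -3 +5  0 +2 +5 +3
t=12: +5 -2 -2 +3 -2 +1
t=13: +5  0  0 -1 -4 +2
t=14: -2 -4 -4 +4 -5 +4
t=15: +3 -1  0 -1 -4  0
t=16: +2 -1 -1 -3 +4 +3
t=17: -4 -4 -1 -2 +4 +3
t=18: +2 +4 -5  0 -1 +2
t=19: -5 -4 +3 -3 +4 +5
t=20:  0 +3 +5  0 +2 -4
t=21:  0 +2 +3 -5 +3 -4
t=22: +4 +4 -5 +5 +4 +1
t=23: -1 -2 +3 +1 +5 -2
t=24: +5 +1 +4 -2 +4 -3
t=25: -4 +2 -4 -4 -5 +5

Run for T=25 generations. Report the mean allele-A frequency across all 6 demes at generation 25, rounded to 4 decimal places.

0.2366

t=0: k=[0 0 93 0 0 0]
t=1: x=[0.0000 10.2300 72.5400 10.2300 0.0000 0.0000] k=[0 8 78 12 0 0]
t=2: x=[0.8800 14.8200 63.0400 17.9400 1.3200 0.0000] k=[0 13 63 15 3 0]
t=3: x=[1.4300 17.0700 52.2200 18.9600 3.9900 0.3300] k=[0 18 54 24 5 2]
t=4: x=[1.9800 19.9800 46.7400 25.2100 6.7600 2.3300] k=[2 16 51 21 10 0]
t=5: x=[3.5400 18.3100 43.8500 23.0900 10.1100 1.1000] k=[3 15 47 20 7 5]
t=6: x=[4.3200 17.2000 40.5100 21.5400 8.2100 5.2200] k=[4 22 36 18 3 6]
t=7: x=[5.9800 21.5600 32.4800 18.3300 4.9800 5.6700] k=[3 22 30 20 6 1]
t=8: x=[5.0900 20.7900 28.0200 19.5600 6.9900 1.5500] k=[0 24 29 24 8 0]
t=9: x=[2.6400 21.9100 27.9000 22.7900 8.8800 0.8800] k=[2 23 30 25 14 1]
t=10: x=[4.3100 21.4600 28.6800 24.3400 13.7800 2.4300] k=[7 22 34 22 12 4]
t=11: x=[8.6500 21.6700 31.3600 22.2200 12.2200 4.8800] k=[6 27 31 24 17 8]
t=12: x=[8.3100 25.1300 29.7900 24.0000 16.7800 8.9900] k=[13 23 28 27 15 10]
t=13: x=[14.1000 22.4500 27.3400 25.7900 15.7700 10.5500] k=[19 22 27 25 12 13]
t=14: x=[19.3300 22.2200 26.2300 23.7900 13.5400 12.8900] k=[17 18 22 28 9 17]
t=15: x=[17.1100 18.3300 22.2200 25.2500 11.9700 16.1200] k=[20 17 22 24 8 16]
t=16: x=[19.6700 17.8800 21.6700 22.0200 10.6400 15.1200] k=[22 17 21 19 15 18]
t=17: x=[21.4500 17.9900 20.3400 18.7800 15.7700 17.6700] k=[17 14 19 17 20 21]
t=18: x=[16.6700 14.8800 18.2300 17.5500 19.7800 20.8900] k=[19 19 13 18 19 23]
t=19: x=[19.0000 18.3400 14.2100 17.5600 19.3300 22.5600] k=[14 14 17 15 23 28]
t=20: x=[14.0000 14.3300 16.4500 16.1000 22.6700 27.4500] k=[14 17 21 16 25 23]
t=21: x=[14.3300 17.1100 20.0100 17.5400 23.7900 23.2200] k=[14 19 23 13 27 19]
t=22: x=[14.5500 18.8900 21.4600 15.6400 24.5800 19.8800] k=[19 23 16 21 29 21]
t=23: x=[19.4400 21.7900 17.3200 21.3300 27.2400 21.8800] k=[18 20 20 22 32 20]
t=24: x=[18.2200 19.7800 20.2200 22.8800 29.5800 21.3200] k=[23 21 24 21 34 18]
t=25: x=[22.7800 21.5500 23.3400 22.7600 30.8100 19.7600] k=[19 24 19 19 26 25]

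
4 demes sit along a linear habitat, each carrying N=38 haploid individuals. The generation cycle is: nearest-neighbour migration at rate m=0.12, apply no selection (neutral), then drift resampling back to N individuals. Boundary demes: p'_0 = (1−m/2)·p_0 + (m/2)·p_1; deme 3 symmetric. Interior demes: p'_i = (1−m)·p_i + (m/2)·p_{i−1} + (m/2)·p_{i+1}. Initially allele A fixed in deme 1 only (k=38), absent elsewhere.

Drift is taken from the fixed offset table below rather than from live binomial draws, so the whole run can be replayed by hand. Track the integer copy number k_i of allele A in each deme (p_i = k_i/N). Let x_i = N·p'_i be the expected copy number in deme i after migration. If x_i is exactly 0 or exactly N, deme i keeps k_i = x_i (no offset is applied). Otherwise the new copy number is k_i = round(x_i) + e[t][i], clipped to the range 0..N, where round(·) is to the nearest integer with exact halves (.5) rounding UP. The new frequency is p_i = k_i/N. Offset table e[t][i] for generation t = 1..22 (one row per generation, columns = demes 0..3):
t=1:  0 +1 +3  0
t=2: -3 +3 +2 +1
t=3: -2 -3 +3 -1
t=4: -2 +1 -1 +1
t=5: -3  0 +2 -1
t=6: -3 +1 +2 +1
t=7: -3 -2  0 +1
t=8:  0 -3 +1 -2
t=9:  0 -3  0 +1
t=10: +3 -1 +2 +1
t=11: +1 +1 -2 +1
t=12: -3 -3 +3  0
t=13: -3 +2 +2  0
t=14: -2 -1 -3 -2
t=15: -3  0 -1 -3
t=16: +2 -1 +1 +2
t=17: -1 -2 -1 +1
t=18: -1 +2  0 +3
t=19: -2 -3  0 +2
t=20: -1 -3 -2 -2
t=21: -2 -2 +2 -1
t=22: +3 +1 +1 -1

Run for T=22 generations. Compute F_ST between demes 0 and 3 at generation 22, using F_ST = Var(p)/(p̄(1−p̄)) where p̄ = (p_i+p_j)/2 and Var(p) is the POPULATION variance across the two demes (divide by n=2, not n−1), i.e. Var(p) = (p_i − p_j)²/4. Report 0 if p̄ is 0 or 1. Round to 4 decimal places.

0.1176

t=0: k=[0 38 0 0]
t=1: x=[2.2800 33.4400 2.2800 0.0000] k=[2 34 5 0]
t=2: x=[3.9200 30.3400 6.4400 0.3000] k=[1 33 8 1]
t=3: x=[2.9200 29.5800 9.0800 1.4200] k=[1 27 12 0]
t=4: x=[2.5600 24.5400 12.1800 0.7200] k=[1 26 11 2]
t=5: x=[2.5000 23.6000 11.3600 2.5400] k=[0 24 13 2]
t=6: x=[1.4400 21.9000 13.0000 2.6600] k=[0 23 15 4]
t=7: x=[1.3800 21.1400 14.8200 4.6600] k=[0 19 15 6]
t=8: x=[1.1400 17.6200 14.7000 6.5400] k=[1 15 16 5]
t=9: x=[1.8400 14.2200 15.2800 5.6600] k=[2 11 15 7]
t=10: x=[2.5400 10.7000 14.2800 7.4800] k=[6 10 16 8]
t=11: x=[6.2400 10.1200 15.1600 8.4800] k=[7 11 13 9]
t=12: x=[7.2400 10.8800 12.6400 9.2400] k=[4 8 16 9]
t=13: x=[4.2400 8.2400 15.1000 9.4200] k=[1 10 17 9]
t=14: x=[1.5400 9.8800 16.1000 9.4800] k=[0 9 13 7]
t=15: x=[0.5400 8.7000 12.4000 7.3600] k=[0 9 11 4]
t=16: x=[0.5400 8.5800 10.4600 4.4200] k=[3 8 11 6]
t=17: x=[3.3000 7.8800 10.5200 6.3000] k=[2 6 10 7]
t=18: x=[2.2400 6.0000 9.5800 7.1800] k=[1 8 10 10]
t=19: x=[1.4200 7.7000 9.8800 10.0000] k=[0 5 10 12]
t=20: x=[0.3000 5.0000 9.8200 11.8800] k=[0 2 8 10]
t=21: x=[0.1200 2.2400 7.7600 9.8800] k=[0 0 10 9]
t=22: x=[0.0000 0.6000 9.3400 9.0600] k=[0 2 10 8]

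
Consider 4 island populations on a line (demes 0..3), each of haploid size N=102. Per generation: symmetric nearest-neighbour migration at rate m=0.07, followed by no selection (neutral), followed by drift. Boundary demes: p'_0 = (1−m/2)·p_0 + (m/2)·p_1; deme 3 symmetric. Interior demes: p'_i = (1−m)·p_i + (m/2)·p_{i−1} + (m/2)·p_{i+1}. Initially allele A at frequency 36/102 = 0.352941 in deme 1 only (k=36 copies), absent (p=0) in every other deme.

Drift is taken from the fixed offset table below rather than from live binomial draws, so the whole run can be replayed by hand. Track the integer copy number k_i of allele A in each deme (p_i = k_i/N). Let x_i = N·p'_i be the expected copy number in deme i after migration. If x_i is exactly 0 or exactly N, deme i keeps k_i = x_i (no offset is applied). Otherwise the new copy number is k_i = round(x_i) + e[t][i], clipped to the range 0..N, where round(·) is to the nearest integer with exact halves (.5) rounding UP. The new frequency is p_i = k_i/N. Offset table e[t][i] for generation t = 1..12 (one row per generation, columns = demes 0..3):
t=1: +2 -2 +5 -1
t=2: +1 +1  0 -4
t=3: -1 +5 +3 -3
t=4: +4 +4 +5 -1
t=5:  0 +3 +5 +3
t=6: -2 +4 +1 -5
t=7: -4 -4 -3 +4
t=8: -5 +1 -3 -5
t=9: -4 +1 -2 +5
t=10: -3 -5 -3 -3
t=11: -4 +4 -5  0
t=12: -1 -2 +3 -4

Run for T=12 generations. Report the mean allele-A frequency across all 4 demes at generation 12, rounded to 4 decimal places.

t=0: k=[0 36 0 0]
t=1: x=[1.2600 33.4800 1.2600 0.0000] k=[3 31 6 0]
t=2: x=[3.9800 29.1450 6.6650 0.2100] k=[5 30 7 0]
t=3: x=[5.8750 28.3200 7.5600 0.2450] k=[5 33 11 0]
t=4: x=[5.9800 31.2500 11.3850 0.3850] k=[10 35 16 0]
t=5: x=[10.8750 33.4600 16.1050 0.5600] k=[11 36 21 4]
t=6: x=[11.8750 34.6000 20.9300 4.5950] k=[10 39 22 0]
t=7: x=[11.0150 37.3900 21.8250 0.7700] k=[7 33 19 5]
t=8: x=[7.9100 31.6000 19.0000 5.4900] k=[3 33 16 0]
t=9: x=[4.0500 31.3550 16.0350 0.5600] k=[0 32 14 6]
t=10: x=[1.1200 30.2500 14.3500 6.2800] k=[0 25 11 3]
t=11: x=[0.8750 23.6350 11.2100 3.2800] k=[0 28 6 3]
t=12: x=[0.9800 26.2500 6.6650 3.1050] k=[0 24 10 0]

0.0833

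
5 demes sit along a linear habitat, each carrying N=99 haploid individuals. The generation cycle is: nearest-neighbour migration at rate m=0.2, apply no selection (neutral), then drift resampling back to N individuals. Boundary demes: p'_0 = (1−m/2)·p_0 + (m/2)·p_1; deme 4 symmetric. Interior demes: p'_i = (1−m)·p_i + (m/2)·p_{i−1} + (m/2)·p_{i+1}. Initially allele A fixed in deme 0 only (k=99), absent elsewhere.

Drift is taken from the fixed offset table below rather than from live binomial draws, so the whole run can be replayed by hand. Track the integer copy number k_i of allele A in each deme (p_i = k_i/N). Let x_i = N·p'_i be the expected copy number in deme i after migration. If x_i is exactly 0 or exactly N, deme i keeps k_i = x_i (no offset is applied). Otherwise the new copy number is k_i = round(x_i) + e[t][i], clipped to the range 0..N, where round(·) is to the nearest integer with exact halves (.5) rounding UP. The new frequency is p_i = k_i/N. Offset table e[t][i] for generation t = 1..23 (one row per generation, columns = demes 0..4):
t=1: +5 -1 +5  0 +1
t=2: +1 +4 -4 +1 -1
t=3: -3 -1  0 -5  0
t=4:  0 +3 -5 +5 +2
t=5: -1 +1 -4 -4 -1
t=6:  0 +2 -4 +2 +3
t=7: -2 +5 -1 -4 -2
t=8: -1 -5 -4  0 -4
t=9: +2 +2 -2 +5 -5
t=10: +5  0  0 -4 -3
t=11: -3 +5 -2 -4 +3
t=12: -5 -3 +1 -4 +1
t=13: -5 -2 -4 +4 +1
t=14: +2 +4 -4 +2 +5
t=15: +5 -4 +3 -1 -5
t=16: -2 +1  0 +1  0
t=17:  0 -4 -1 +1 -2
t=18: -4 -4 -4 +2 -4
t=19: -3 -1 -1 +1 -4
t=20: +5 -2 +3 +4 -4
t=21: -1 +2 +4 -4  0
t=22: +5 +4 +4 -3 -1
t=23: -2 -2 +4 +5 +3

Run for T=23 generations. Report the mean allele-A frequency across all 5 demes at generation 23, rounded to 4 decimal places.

0.1899

t=0: k=[99 0 0 0 0]
t=1: x=[89.1000 9.9000 0.0000 0.0000 0.0000] k=[94 9 0 0 0]
t=2: x=[85.5000 16.6000 0.9000 0.0000 0.0000] k=[87 21 0 0 0]
t=3: x=[80.4000 25.5000 2.1000 0.0000 0.0000] k=[77 25 2 0 0]
t=4: x=[71.8000 27.9000 4.1000 0.2000 0.0000] k=[72 31 0 5 0]
t=5: x=[67.9000 32.0000 3.6000 4.0000 0.5000] k=[67 33 0 0 0]
t=6: x=[63.6000 33.1000 3.3000 0.0000 0.0000] k=[64 35 0 0 0]
t=7: x=[61.1000 34.4000 3.5000 0.0000 0.0000] k=[59 39 3 0 0]
t=8: x=[57.0000 37.4000 6.3000 0.3000 0.0000] k=[56 32 2 0 0]
t=9: x=[53.6000 31.4000 4.8000 0.2000 0.0000] k=[56 33 3 5 0]
t=10: x=[53.7000 32.3000 6.2000 4.3000 0.5000] k=[59 32 6 0 0]
t=11: x=[56.3000 32.1000 8.0000 0.6000 0.0000] k=[53 37 6 0 0]
t=12: x=[51.4000 35.5000 8.5000 0.6000 0.0000] k=[46 33 10 0 0]
t=13: x=[44.7000 32.0000 11.3000 1.0000 0.0000] k=[40 30 7 5 0]
t=14: x=[39.0000 28.7000 9.1000 4.7000 0.5000] k=[41 33 5 7 6]
t=15: x=[40.2000 31.0000 8.0000 6.7000 6.1000] k=[45 27 11 6 1]
t=16: x=[43.2000 27.2000 12.1000 6.0000 1.5000] k=[41 28 12 7 2]
t=17: x=[39.7000 27.7000 13.1000 7.0000 2.5000] k=[40 24 12 8 1]
t=18: x=[38.4000 24.4000 12.8000 7.7000 1.7000] k=[34 20 9 10 0]
t=19: x=[32.6000 20.3000 10.2000 8.9000 1.0000] k=[30 19 9 10 0]
t=20: x=[28.9000 19.1000 10.1000 8.9000 1.0000] k=[34 17 13 13 0]
t=21: x=[32.3000 18.3000 13.4000 11.7000 1.3000] k=[31 20 17 8 1]
t=22: x=[29.9000 20.8000 16.4000 8.2000 1.7000] k=[35 25 20 5 1]
t=23: x=[34.0000 25.5000 19.0000 6.1000 1.4000] k=[32 24 23 11 4]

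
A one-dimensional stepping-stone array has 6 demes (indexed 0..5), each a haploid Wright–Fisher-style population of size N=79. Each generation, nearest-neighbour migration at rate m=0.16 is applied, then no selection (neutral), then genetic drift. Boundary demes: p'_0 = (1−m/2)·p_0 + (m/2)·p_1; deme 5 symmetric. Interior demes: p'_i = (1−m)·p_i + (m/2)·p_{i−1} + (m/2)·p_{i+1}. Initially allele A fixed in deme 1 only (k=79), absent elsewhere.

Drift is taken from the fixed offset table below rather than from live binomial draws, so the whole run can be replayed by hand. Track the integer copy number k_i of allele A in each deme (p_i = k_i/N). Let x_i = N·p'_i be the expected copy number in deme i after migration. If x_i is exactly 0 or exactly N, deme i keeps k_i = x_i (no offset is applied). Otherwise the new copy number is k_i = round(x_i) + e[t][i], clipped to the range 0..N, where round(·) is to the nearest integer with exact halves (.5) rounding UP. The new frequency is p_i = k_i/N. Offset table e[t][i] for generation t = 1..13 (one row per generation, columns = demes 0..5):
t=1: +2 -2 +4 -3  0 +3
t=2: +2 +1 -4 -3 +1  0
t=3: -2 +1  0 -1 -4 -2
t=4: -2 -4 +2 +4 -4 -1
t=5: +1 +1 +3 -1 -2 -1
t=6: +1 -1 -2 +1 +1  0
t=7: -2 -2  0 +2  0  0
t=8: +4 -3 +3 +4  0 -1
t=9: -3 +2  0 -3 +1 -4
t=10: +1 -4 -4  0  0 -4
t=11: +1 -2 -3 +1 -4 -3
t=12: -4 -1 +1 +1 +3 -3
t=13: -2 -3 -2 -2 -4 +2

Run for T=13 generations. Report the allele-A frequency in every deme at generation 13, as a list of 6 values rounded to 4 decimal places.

t=0: k=[0 79 0 0 0 0]
t=1: x=[6.3200 66.3600 6.3200 0.0000 0.0000 0.0000] k=[8 64 10 0 0 0]
t=2: x=[12.4800 55.2000 13.5200 0.8000 0.0000 0.0000] k=[14 56 10 0 0 0]
t=3: x=[17.3600 48.9600 12.8800 0.8000 0.0000 0.0000] k=[15 50 13 0 0 0]
t=4: x=[17.8000 44.2400 14.9200 1.0400 0.0000 0.0000] k=[16 40 17 5 0 0]
t=5: x=[17.9200 36.2400 17.8800 5.5600 0.4000 0.0000] k=[19 37 21 5 0 0]
t=6: x=[20.4400 34.2800 21.0000 5.8800 0.4000 0.0000] k=[21 33 19 7 1 0]
t=7: x=[21.9600 30.9200 19.1600 7.4800 1.4000 0.0800] k=[20 29 19 9 1 0]
t=8: x=[20.7200 27.4800 19.0000 9.1600 1.5600 0.0800] k=[25 24 22 13 2 0]
t=9: x=[24.9200 23.9200 21.4400 12.8400 2.7200 0.1600] k=[22 26 21 10 4 0]
t=10: x=[22.3200 25.2800 20.5200 10.4000 4.1600 0.3200] k=[23 21 17 10 4 0]
t=11: x=[22.8400 20.8400 16.7600 10.0800 4.1600 0.3200] k=[24 19 14 11 0 0]
t=12: x=[23.6000 19.0000 14.1600 10.3600 0.8800 0.0000] k=[20 18 15 11 4 0]
t=13: x=[19.8400 17.9200 14.9200 10.7600 4.2400 0.3200] k=[18 15 13 9 0 2]

[0.2278, 0.1899, 0.1646, 0.1139, 0.0000, 0.0253]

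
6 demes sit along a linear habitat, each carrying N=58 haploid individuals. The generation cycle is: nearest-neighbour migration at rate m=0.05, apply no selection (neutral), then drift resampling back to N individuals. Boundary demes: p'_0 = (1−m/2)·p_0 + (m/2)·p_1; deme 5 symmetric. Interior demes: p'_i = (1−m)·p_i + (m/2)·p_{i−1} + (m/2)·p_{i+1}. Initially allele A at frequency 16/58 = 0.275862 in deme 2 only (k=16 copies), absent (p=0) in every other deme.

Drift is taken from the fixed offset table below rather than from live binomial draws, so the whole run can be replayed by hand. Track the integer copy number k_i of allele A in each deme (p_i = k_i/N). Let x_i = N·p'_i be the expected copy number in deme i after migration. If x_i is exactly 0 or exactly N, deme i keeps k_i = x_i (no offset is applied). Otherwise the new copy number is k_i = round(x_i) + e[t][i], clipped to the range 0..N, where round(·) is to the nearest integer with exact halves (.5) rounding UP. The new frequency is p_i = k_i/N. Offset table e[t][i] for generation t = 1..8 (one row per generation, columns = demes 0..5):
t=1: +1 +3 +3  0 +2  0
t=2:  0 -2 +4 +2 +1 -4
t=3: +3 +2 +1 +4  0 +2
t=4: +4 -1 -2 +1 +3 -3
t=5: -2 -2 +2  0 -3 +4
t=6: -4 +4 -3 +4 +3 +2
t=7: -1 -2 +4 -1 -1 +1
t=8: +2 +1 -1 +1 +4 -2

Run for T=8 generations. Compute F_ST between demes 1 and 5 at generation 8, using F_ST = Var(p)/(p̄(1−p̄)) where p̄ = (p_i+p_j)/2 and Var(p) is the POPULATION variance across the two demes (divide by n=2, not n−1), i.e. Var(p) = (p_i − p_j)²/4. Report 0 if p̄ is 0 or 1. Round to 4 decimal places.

0.0000

t=0: k=[0 0 16 0 0 0]
t=1: x=[0.0000 0.4000 15.2000 0.4000 0.0000 0.0000] k=[0 3 18 0 0 0]
t=2: x=[0.0750 3.3000 17.1750 0.4500 0.0000 0.0000] k=[0 1 21 2 0 0]
t=3: x=[0.0250 1.4750 20.0250 2.4250 0.0500 0.0000] k=[3 3 21 6 0 0]
t=4: x=[3.0000 3.4500 20.1750 6.2250 0.1500 0.0000] k=[7 2 18 7 3 0]
t=5: x=[6.8750 2.5250 17.3250 7.1750 3.0250 0.0750] k=[5 1 19 7 0 4]
t=6: x=[4.9000 1.5500 18.2500 7.1250 0.2750 3.9000] k=[1 6 15 11 3 6]
t=7: x=[1.1250 6.1000 14.6750 10.9000 3.2750 5.9250] k=[0 4 19 10 2 7]
t=8: x=[0.1000 4.2750 18.4000 10.0250 2.3250 6.8750] k=[2 5 17 11 6 5]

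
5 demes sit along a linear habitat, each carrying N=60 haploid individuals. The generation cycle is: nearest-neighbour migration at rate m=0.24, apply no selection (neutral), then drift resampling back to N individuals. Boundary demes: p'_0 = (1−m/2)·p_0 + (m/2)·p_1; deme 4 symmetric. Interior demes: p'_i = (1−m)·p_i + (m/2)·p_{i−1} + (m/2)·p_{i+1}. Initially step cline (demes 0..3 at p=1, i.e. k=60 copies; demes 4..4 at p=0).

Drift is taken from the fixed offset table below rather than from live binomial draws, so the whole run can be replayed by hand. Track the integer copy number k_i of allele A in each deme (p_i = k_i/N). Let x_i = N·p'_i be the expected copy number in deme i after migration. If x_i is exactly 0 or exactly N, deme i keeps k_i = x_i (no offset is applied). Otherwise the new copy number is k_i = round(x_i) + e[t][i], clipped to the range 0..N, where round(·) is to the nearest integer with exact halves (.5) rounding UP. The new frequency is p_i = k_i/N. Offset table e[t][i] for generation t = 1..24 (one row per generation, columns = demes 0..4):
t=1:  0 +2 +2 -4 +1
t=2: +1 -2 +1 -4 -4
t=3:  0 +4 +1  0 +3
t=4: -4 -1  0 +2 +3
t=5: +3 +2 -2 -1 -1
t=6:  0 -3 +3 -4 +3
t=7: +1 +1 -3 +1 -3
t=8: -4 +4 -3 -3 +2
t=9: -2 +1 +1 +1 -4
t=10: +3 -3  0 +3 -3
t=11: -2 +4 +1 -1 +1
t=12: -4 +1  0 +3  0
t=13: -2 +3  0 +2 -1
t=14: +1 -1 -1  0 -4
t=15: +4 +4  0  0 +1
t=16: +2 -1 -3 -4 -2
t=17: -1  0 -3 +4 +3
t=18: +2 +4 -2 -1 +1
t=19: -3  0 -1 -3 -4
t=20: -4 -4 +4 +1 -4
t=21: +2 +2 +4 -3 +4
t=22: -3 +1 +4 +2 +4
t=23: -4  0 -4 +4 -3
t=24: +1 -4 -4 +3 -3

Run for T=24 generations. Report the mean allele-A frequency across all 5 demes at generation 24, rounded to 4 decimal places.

0.7200

t=0: k=[60 60 60 60 0]
t=1: x=[60.0000 60.0000 60.0000 52.8000 7.2000] k=[60 60 60 49 8]
t=2: x=[60.0000 60.0000 58.6800 45.4000 12.9200] k=[60 60 60 41 9]
t=3: x=[60.0000 60.0000 57.7200 39.4400 12.8400] k=[60 60 59 39 16]
t=4: x=[60.0000 59.8800 56.7200 38.6400 18.7600] k=[60 59 57 41 22]
t=5: x=[59.8800 58.8800 55.3200 40.6400 24.2800] k=[60 60 53 40 23]
t=6: x=[60.0000 59.1600 52.2800 39.5200 25.0400] k=[60 56 55 36 28]
t=7: x=[59.5200 56.3600 52.8400 37.3200 28.9600] k=[60 57 50 38 26]
t=8: x=[59.6400 56.5200 49.4000 38.0000 27.4400] k=[56 60 46 35 29]
t=9: x=[56.4800 57.8400 46.3600 35.6000 29.7200] k=[54 59 47 37 26]
t=10: x=[54.6000 56.9600 47.2400 36.8800 27.3200] k=[58 54 47 40 24]
t=11: x=[57.5200 53.6400 47.0000 38.9200 25.9200] k=[56 58 48 38 27]
t=12: x=[56.2400 56.5600 48.0000 37.8800 28.3200] k=[52 58 48 41 28]
t=13: x=[52.7200 56.0800 48.3600 40.2800 29.5600] k=[51 59 48 42 29]
t=14: x=[51.9600 56.7200 48.6000 41.1600 30.5600] k=[53 56 48 41 27]
t=15: x=[53.3600 54.6800 48.1200 40.1600 28.6800] k=[57 59 48 40 30]
t=16: x=[57.2400 57.4400 48.3600 39.7600 31.2000] k=[59 56 45 36 29]
t=17: x=[58.6400 55.0400 45.2400 36.2400 29.8400] k=[58 55 42 40 33]
t=18: x=[57.6400 53.8000 43.3200 39.4000 33.8400] k=[60 58 41 38 35]
t=19: x=[59.7600 56.2000 42.6800 38.0000 35.3600] k=[57 56 42 35 31]
t=20: x=[56.8800 54.4400 42.8400 35.3600 31.4800] k=[53 50 47 36 27]
t=21: x=[52.6400 50.0000 46.0400 36.2400 28.0800] k=[55 52 50 33 32]
t=22: x=[54.6400 52.1200 48.2000 34.9200 32.1200] k=[52 53 52 37 36]
t=23: x=[52.1200 52.7600 50.3200 38.6800 36.1200] k=[48 53 46 43 33]
t=24: x=[48.6000 51.5600 46.4800 42.1600 34.2000] k=[50 48 42 45 31]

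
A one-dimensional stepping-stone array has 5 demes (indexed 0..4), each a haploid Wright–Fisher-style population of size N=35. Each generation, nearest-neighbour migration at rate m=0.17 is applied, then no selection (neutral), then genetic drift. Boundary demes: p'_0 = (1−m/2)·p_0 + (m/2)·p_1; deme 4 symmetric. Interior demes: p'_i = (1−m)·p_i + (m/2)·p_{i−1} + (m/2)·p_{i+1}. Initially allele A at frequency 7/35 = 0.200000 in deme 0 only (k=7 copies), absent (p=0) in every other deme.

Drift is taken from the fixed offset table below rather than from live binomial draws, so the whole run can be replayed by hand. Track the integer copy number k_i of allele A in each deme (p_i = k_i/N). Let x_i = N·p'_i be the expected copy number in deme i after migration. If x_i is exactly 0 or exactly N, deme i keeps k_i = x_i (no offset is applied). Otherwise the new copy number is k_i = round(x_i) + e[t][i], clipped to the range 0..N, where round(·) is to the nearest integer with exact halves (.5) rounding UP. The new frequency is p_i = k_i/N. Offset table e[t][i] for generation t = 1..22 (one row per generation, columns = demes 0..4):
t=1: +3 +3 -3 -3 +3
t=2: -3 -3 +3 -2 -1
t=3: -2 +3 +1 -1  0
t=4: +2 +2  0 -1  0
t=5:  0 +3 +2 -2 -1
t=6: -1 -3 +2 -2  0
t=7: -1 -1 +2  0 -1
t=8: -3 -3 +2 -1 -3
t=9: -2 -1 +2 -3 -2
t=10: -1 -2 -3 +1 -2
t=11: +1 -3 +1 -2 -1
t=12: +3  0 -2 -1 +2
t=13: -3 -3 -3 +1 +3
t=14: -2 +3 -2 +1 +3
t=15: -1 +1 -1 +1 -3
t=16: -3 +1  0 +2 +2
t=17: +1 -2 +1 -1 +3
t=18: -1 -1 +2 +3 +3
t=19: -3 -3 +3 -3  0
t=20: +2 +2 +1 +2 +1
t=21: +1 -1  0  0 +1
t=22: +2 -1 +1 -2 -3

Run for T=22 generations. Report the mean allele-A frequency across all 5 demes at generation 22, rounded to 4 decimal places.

0.1257

t=0: k=[7 0 0 0 0]
t=1: x=[6.4050 0.5950 0.0000 0.0000 0.0000] k=[9 4 0 0 0]
t=2: x=[8.5750 4.0850 0.3400 0.0000 0.0000] k=[6 1 3 0 0]
t=3: x=[5.5750 1.5950 2.5750 0.2550 0.0000] k=[4 5 4 0 0]
t=4: x=[4.0850 4.8300 3.7450 0.3400 0.0000] k=[6 7 4 0 0]
t=5: x=[6.0850 6.6600 3.9150 0.3400 0.0000] k=[6 10 6 0 0]
t=6: x=[6.3400 9.3200 5.8300 0.5100 0.0000] k=[5 6 8 0 0]
t=7: x=[5.0850 6.0850 7.1500 0.6800 0.0000] k=[4 5 9 1 0]
t=8: x=[4.0850 5.2550 7.9800 1.5950 0.0850] k=[1 2 10 1 0]
t=9: x=[1.0850 2.5950 8.5550 1.6800 0.0850] k=[0 2 11 0 0]
t=10: x=[0.1700 2.5950 9.3000 0.9350 0.0000] k=[0 1 6 2 0]
t=11: x=[0.0850 1.3400 5.2350 2.1700 0.1700] k=[1 0 6 0 0]
t=12: x=[0.9150 0.5950 4.9800 0.5100 0.0000] k=[4 1 3 0 0]
t=13: x=[3.7450 1.4250 2.5750 0.2550 0.0000] k=[1 0 0 1 0]
t=14: x=[0.9150 0.0850 0.0850 0.8300 0.0850] k=[0 3 0 2 3]
t=15: x=[0.2550 2.4900 0.4250 1.9150 2.9150] k=[0 3 0 3 0]
t=16: x=[0.2550 2.4900 0.5100 2.4900 0.2550] k=[0 3 1 4 2]
t=17: x=[0.2550 2.5750 1.4250 3.5750 2.1700] k=[1 1 2 3 5]
t=18: x=[1.0000 1.0850 2.0000 3.0850 4.8300] k=[0 0 4 6 8]
t=19: x=[0.0000 0.3400 3.8300 6.0000 7.8300] k=[0 0 7 3 8]
t=20: x=[0.0000 0.5950 6.0650 3.7650 7.5750] k=[0 3 7 6 9]
t=21: x=[0.2550 3.0850 6.5750 6.3400 8.7450] k=[1 2 7 6 10]
t=22: x=[1.0850 2.3400 6.4900 6.4250 9.6600] k=[3 1 7 4 7]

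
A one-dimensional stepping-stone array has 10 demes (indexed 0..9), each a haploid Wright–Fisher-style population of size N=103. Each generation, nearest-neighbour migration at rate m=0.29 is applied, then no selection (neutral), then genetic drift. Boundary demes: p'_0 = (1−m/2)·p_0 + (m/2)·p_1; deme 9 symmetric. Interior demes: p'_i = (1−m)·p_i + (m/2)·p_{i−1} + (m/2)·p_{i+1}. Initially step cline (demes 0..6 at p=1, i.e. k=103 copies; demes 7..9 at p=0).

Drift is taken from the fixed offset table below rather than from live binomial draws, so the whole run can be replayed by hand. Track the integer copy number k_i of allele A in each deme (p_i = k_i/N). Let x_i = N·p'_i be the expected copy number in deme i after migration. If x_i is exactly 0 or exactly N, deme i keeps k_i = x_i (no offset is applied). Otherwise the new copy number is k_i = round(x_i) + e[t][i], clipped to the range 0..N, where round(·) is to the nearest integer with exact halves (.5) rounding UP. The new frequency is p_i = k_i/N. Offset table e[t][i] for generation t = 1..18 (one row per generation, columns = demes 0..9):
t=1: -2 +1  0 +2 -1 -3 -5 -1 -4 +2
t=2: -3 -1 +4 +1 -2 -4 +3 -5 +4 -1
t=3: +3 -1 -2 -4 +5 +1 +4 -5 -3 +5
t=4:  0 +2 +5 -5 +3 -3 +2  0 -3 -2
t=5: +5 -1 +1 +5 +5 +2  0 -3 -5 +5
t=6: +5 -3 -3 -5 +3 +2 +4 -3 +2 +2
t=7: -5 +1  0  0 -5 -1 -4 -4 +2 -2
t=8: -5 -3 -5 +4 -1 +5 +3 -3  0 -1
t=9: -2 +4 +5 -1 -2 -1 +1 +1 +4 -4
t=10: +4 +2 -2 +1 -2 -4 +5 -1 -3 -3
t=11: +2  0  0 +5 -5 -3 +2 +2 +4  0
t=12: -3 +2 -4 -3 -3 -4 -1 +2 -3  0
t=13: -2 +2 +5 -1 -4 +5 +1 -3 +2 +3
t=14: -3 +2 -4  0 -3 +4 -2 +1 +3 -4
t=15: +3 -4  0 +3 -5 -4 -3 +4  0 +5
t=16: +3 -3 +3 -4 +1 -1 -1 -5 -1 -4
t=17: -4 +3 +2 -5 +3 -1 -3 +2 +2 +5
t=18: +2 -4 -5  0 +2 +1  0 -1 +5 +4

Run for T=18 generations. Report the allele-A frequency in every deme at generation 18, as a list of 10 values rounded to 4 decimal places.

[0.9709, 0.9417, 0.9126, 0.8350, 0.8058, 0.6796, 0.5243, 0.3981, 0.3301, 0.2427]

t=0: k=[103 103 103 103 103 103 103 0 0 0]
t=1: x=[103.0000 103.0000 103.0000 103.0000 103.0000 103.0000 88.0650 14.9350 0.0000 0.0000] k=[103 103 103 103 103 103 83 14 0 0]
t=2: x=[103.0000 103.0000 103.0000 103.0000 103.0000 100.1000 75.8950 21.9750 2.0300 0.0000] k=[103 103 103 103 103 96 79 17 6 0]
t=3: x=[103.0000 103.0000 103.0000 103.0000 101.9850 94.5500 72.4750 24.3950 6.7250 0.8700] k=[103 103 103 103 103 96 76 19 4 6]
t=4: x=[103.0000 103.0000 103.0000 103.0000 101.9850 94.1150 70.6350 25.0900 6.4650 5.7100] k=[103 103 103 103 103 91 73 25 3 4]
t=5: x=[103.0000 103.0000 103.0000 103.0000 101.2600 90.1300 68.6500 28.7700 6.3350 3.8550] k=[103 103 103 103 103 92 69 26 1 9]
t=6: x=[103.0000 103.0000 103.0000 103.0000 101.4050 90.2600 66.1000 28.6100 5.7850 7.8400] k=[103 103 103 103 103 92 70 26 8 10]
t=7: x=[103.0000 103.0000 103.0000 103.0000 101.4050 90.4050 66.8100 29.7700 10.9000 9.7100] k=[103 103 103 103 96 89 63 26 13 8]
t=8: x=[103.0000 103.0000 103.0000 101.9850 96.0000 86.2450 61.4050 29.4800 14.1600 8.7250] k=[103 103 103 103 95 91 64 26 14 8]
t=9: x=[103.0000 103.0000 103.0000 101.8400 95.5800 87.6650 62.4050 29.7700 14.8700 8.8700] k=[103 103 103 101 94 87 63 31 19 5]
t=10: x=[103.0000 103.0000 102.7100 100.2750 94.0000 84.5350 61.8400 33.9000 18.7100 7.0300] k=[103 103 101 101 92 81 67 33 16 4]
t=11: x=[103.0000 102.7100 101.2900 99.6950 91.7100 80.5650 64.1000 35.4650 16.7250 5.7400] k=[103 103 101 103 87 78 66 37 21 6]
t=12: x=[103.0000 102.7100 101.5800 100.3900 88.0150 77.5650 63.5350 38.8850 21.1450 8.1750] k=[103 103 98 97 85 74 63 41 18 8]
t=13: x=[103.0000 102.2750 98.5800 95.4050 85.1450 74.0000 61.4050 40.8550 19.8850 9.4500] k=[103 103 103 94 81 79 62 38 22 12]
t=14: x=[103.0000 103.0000 101.6950 93.4200 82.5950 76.8250 60.9850 39.1600 22.8700 13.4500] k=[103 103 98 93 80 81 59 40 26 9]
t=15: x=[103.0000 102.2750 98.0000 91.8400 82.0300 77.6650 59.4350 40.7250 25.5650 11.4650] k=[103 98 98 95 77 74 56 45 26 16]
t=16: x=[102.2750 98.7250 97.5650 92.8250 79.1750 71.8250 57.0150 43.8400 27.3050 17.4500] k=[103 96 101 89 80 71 56 39 26 13]
t=17: x=[101.9850 97.7400 98.5350 89.4350 80.0000 70.1300 55.7100 39.5800 26.0000 14.8850] k=[98 101 101 84 83 69 53 42 28 20]
t=18: x=[98.4350 100.5650 98.5350 86.3200 81.1150 68.7100 53.7250 41.5650 28.8700 21.1600] k=[100 97 94 86 83 70 54 41 34 25]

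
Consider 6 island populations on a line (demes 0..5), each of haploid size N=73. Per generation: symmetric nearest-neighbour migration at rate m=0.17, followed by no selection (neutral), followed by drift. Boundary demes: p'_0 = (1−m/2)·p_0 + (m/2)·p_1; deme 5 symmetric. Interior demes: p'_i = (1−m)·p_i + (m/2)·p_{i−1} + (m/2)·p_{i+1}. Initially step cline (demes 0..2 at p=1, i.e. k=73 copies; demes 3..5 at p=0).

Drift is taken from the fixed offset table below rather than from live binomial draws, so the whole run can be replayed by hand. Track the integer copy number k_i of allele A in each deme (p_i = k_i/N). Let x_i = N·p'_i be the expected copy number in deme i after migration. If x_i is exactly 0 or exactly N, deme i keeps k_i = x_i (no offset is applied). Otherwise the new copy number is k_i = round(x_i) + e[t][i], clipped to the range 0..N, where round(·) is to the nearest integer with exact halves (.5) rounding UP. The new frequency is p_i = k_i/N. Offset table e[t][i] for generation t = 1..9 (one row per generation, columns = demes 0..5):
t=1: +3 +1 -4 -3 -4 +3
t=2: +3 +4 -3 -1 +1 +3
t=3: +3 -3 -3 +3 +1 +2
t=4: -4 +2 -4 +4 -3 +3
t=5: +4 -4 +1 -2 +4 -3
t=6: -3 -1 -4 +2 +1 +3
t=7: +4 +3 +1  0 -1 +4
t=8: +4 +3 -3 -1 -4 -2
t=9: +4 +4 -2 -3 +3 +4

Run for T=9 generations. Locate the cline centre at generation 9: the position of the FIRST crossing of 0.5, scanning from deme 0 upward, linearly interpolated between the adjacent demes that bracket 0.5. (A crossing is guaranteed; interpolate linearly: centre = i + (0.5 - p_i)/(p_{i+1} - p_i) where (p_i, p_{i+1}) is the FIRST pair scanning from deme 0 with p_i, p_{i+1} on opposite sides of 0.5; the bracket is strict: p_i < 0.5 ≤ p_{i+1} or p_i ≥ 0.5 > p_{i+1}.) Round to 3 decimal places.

2.079

t=0: k=[73 73 73 0 0 0]
t=1: x=[73.0000 73.0000 66.7950 6.2050 0.0000 0.0000] k=[73 73 63 3 0 0]
t=2: x=[73.0000 72.1500 58.7500 7.8450 0.2550 0.0000] k=[73 73 56 7 1 0]
t=3: x=[73.0000 71.5550 53.2800 10.6550 1.4250 0.0850] k=[73 69 50 14 2 2]
t=4: x=[72.6600 67.7250 48.5550 16.0400 3.0200 2.0000] k=[69 70 45 20 0 5]
t=5: x=[69.0850 67.7900 45.0000 20.4250 2.1250 4.5750] k=[73 64 46 18 6 2]
t=6: x=[72.2350 63.2350 45.1500 19.3600 6.6800 2.3400] k=[69 62 41 21 8 5]
t=7: x=[68.4050 60.8100 41.0850 21.5950 8.8500 5.2550] k=[72 64 42 22 8 9]
t=8: x=[71.3200 62.8100 42.1700 22.5100 9.2750 8.9150] k=[73 66 39 22 5 7]
t=9: x=[72.4050 64.3000 39.8500 22.0000 6.6150 6.8300] k=[73 68 38 19 10 11]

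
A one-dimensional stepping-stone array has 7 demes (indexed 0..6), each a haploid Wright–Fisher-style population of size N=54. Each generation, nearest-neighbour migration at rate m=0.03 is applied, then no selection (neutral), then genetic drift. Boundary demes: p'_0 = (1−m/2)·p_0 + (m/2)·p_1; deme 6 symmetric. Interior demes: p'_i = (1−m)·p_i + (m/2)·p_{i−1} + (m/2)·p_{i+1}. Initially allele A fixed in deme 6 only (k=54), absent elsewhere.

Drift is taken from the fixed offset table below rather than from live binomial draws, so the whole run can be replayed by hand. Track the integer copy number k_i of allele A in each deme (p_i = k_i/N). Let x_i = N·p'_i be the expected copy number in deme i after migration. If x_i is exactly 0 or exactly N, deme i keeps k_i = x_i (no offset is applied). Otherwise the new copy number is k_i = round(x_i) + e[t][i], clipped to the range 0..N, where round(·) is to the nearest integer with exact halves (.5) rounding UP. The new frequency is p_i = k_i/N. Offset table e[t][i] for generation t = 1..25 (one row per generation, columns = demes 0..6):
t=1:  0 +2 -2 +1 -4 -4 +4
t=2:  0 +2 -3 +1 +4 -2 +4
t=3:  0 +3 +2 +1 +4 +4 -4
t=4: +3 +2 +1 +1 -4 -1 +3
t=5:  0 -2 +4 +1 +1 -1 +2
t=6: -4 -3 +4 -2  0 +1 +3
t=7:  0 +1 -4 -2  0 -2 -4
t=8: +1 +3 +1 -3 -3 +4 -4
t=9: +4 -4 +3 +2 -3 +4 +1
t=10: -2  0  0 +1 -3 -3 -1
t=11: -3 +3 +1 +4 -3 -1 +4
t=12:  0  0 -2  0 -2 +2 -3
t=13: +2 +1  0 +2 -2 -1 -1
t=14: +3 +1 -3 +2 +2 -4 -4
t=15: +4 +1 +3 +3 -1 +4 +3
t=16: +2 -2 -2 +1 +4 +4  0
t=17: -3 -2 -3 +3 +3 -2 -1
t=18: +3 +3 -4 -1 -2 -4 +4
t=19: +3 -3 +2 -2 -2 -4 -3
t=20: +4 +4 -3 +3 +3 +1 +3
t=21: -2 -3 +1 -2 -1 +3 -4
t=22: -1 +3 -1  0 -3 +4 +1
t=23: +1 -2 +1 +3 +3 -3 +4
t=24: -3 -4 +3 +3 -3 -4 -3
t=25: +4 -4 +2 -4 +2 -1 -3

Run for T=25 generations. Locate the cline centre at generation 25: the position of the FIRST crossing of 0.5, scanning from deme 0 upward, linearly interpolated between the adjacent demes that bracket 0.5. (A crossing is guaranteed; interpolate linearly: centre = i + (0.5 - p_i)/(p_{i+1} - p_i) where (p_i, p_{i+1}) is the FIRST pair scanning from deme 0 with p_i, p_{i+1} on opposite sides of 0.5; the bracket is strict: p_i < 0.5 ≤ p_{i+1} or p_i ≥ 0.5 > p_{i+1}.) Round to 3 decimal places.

t=0: k=[0 0 0 0 0 0 54]
t=1: x=[0.0000 0.0000 0.0000 0.0000 0.0000 0.8100 53.1900] k=[0 0 0 0 0 0 54]
t=2: x=[0.0000 0.0000 0.0000 0.0000 0.0000 0.8100 53.1900] k=[0 0 0 0 0 0 54]
t=3: x=[0.0000 0.0000 0.0000 0.0000 0.0000 0.8100 53.1900] k=[0 0 0 0 0 5 49]
t=4: x=[0.0000 0.0000 0.0000 0.0000 0.0750 5.5850 48.3400] k=[0 0 0 0 0 5 51]
t=5: x=[0.0000 0.0000 0.0000 0.0000 0.0750 5.6150 50.3100] k=[0 0 0 0 1 5 52]
t=6: x=[0.0000 0.0000 0.0000 0.0150 1.0450 5.6450 51.2950] k=[0 0 0 0 1 7 54]
t=7: x=[0.0000 0.0000 0.0000 0.0150 1.0750 7.6150 53.2950] k=[0 0 0 0 1 6 49]
t=8: x=[0.0000 0.0000 0.0000 0.0150 1.0600 6.5700 48.3550] k=[0 0 0 0 0 11 44]
t=9: x=[0.0000 0.0000 0.0000 0.0000 0.1650 11.3300 43.5050] k=[0 0 0 0 0 15 45]
t=10: x=[0.0000 0.0000 0.0000 0.0000 0.2250 15.2250 44.5500] k=[0 0 0 0 0 12 44]
t=11: x=[0.0000 0.0000 0.0000 0.0000 0.1800 12.3000 43.5200] k=[0 0 0 0 0 11 48]
t=12: x=[0.0000 0.0000 0.0000 0.0000 0.1650 11.3900 47.4450] k=[0 0 0 0 0 13 44]
t=13: x=[0.0000 0.0000 0.0000 0.0000 0.1950 13.2700 43.5350] k=[0 0 0 0 0 12 43]
t=14: x=[0.0000 0.0000 0.0000 0.0000 0.1800 12.2850 42.5350] k=[0 0 0 0 2 8 39]
t=15: x=[0.0000 0.0000 0.0000 0.0300 2.0600 8.3750 38.5350] k=[0 0 0 3 1 12 42]
t=16: x=[0.0000 0.0000 0.0450 2.9250 1.1950 12.2850 41.5500] k=[0 0 0 4 5 16 42]
t=17: x=[0.0000 0.0000 0.0600 3.9550 5.1500 16.2250 41.6100] k=[0 0 0 7 8 14 41]
t=18: x=[0.0000 0.0000 0.1050 6.9100 8.0750 14.3150 40.5950] k=[0 0 0 6 6 10 45]
t=19: x=[0.0000 0.0000 0.0900 5.9100 6.0600 10.4650 44.4750] k=[0 0 2 4 4 6 41]
t=20: x=[0.0000 0.0300 2.0000 3.9700 4.0300 6.4950 40.4750] k=[0 4 0 7 7 7 43]
t=21: x=[0.0600 3.8800 0.1650 6.8950 7.0000 7.5400 42.4600] k=[0 1 1 5 6 11 38]
t=22: x=[0.0150 0.9850 1.0600 4.9550 6.0600 11.3300 37.5950] k=[0 4 0 5 3 15 39]
t=23: x=[0.0600 3.8800 0.1350 4.8950 3.2100 15.1800 38.6400] k=[1 2 1 8 6 12 43]
t=24: x=[1.0150 1.9700 1.1200 7.8650 6.1200 12.3750 42.5350] k=[0 0 4 11 3 8 40]
t=25: x=[0.0000 0.0600 4.0450 10.7750 3.1950 8.4050 39.5200] k=[0 0 6 7 5 7 37]

5.667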